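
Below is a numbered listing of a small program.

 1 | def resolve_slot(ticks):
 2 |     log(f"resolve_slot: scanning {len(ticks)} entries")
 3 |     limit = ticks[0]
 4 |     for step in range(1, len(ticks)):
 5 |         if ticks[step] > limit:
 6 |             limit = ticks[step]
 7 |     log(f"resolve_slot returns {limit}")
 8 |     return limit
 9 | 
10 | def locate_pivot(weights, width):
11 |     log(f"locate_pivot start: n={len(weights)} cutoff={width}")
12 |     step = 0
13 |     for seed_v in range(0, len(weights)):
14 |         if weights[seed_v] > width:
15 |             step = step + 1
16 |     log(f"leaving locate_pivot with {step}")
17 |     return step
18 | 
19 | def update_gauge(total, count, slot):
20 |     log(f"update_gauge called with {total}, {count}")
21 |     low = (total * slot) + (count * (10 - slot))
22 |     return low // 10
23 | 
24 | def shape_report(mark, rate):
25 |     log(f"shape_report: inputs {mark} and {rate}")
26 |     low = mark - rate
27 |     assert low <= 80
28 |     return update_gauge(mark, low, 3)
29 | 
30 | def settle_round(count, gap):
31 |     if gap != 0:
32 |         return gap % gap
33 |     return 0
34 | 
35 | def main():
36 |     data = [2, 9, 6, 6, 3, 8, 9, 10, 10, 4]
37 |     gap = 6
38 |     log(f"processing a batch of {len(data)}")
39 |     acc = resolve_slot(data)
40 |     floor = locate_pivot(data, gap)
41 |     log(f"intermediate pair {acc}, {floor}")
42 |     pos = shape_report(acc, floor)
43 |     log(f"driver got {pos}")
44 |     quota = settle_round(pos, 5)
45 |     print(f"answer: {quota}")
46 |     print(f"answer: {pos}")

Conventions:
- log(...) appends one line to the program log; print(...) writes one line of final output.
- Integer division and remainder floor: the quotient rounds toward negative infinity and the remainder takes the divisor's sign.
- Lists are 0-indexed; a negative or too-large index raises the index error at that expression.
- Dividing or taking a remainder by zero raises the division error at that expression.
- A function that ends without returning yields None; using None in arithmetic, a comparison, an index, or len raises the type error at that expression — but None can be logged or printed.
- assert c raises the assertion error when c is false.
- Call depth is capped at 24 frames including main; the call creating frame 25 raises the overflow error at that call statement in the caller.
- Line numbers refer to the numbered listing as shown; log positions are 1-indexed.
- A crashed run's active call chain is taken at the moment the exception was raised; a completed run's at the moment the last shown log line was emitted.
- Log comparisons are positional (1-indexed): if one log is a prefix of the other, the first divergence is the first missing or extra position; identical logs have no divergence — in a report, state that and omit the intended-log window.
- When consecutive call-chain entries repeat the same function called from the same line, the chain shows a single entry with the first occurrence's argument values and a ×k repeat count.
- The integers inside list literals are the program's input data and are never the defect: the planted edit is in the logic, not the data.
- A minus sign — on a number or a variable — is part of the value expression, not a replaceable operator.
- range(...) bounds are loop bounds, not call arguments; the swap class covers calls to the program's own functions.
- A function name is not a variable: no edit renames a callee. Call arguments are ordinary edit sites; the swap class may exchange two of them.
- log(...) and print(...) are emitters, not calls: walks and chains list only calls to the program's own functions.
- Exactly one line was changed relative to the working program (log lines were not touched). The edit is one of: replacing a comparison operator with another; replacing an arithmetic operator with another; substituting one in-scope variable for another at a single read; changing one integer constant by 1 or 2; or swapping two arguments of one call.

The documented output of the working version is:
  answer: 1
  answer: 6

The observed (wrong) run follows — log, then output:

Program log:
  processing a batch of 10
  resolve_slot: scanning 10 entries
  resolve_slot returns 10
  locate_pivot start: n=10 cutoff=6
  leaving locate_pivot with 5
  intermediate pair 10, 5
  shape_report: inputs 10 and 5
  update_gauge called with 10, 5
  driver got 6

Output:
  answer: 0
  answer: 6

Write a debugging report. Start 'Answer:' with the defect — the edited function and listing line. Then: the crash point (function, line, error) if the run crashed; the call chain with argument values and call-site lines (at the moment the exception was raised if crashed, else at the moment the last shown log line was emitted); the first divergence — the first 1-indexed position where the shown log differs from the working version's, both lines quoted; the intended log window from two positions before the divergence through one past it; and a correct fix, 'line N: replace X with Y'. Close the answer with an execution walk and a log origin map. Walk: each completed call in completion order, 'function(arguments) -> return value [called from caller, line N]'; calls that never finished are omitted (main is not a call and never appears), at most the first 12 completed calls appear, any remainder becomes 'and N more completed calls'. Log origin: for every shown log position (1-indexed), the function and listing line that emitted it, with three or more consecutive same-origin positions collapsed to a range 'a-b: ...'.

Answer: the defect is in settle_round at line 32.
Core observation: Nothing in the log betrays the bug — only the output does.
Call chain: main.
First divergence: none; the two logs match at every position.
Execution walk:
  resolve_slot([2, 9, 6, 6, 3, 8, 9, 10, 10, 4]) -> 10  [called from main, line 39]
  locate_pivot([2, 9, 6, 6, 3, 8, 9, 10, 10, 4], 6) -> 5  [called from main, line 40]
  update_gauge(10, 5, 3) -> 6  [called from shape_report, line 28]
  shape_report(10, 5) -> 6  [called from main, line 42]
  settle_round(6, 5) -> 0  [called from main, line 44]
Log origins:
  1: logged in main at line 38
  2: logged in resolve_slot at line 2
  3: logged in resolve_slot at line 7
  4: logged in locate_pivot at line 11
  5: logged in locate_pivot at line 16
  6: logged in main at line 41
  7: logged in shape_report at line 25
  8: logged in update_gauge at line 20
  9: logged in main at line 43
A correct fix: line 32: replace `gap % gap` with `count % gap`.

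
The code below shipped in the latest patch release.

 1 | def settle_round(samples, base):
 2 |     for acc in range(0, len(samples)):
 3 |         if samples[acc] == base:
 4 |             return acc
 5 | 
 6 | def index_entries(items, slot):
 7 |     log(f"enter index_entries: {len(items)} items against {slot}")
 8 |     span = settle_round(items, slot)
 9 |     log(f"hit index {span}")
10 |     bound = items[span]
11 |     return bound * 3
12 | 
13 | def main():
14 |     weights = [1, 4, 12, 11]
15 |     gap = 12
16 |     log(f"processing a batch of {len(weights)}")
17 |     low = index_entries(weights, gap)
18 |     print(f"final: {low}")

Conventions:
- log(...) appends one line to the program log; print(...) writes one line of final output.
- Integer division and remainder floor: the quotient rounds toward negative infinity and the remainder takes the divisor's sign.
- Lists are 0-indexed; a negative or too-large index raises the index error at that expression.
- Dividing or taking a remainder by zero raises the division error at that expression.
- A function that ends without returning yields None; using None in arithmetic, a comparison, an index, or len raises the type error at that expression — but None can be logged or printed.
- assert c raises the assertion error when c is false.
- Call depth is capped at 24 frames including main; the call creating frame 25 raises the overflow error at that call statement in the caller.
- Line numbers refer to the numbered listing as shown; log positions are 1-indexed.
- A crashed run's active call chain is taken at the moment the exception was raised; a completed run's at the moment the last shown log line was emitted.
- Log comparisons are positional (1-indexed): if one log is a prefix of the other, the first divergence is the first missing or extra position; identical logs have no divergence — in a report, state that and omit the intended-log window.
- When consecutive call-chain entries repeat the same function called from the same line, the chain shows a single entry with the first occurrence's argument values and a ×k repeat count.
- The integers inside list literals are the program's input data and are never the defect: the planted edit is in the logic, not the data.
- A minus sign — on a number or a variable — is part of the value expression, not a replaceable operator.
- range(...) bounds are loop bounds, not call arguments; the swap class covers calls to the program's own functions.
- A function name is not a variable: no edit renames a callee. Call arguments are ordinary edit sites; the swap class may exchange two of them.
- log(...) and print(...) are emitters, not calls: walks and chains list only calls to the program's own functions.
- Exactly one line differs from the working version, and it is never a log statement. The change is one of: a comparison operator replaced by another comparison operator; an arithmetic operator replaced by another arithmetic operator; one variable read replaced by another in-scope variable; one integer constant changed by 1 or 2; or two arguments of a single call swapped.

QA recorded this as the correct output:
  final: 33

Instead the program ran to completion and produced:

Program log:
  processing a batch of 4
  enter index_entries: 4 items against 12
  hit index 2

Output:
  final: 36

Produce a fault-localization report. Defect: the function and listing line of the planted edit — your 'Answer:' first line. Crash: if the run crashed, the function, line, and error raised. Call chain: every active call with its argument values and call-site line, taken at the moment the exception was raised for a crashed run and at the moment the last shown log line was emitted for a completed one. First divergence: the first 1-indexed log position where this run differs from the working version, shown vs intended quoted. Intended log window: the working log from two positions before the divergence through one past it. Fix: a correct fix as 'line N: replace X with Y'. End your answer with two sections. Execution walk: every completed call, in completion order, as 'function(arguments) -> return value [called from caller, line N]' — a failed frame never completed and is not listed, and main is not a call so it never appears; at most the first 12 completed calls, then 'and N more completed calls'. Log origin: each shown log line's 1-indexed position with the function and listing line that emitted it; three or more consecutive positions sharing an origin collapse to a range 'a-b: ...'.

Answer: the defect is in main at line 15.
Key observation: Log line 2 is where behavior first shows: 'enter index_entries: 4 items against 12' appears instead of 'enter index_entries: 4 items against 11'.
Call chain: main -> index_entries([1, 4, 12, 11], 12) (called at line 17).
First divergence: position 2 — shown 'enter index_entries: 4 items against 12', intended 'enter index_entries: 4 items against 11'.
Intended log window:
  1: processing a batch of 4
  2: enter index_entries: 4 items against 11
  3: hit index 3
Execution walk:
  settle_round([1, 4, 12, 11], 12) -> 2  [called from index_entries, line 8]
  index_entries([1, 4, 12, 11], 12) -> 36  [called from main, line 17]
Log origins:
  1: logged in main at line 16
  2: logged in index_entries at line 7
  3: logged in index_entries at line 9
A correct fix: line 15: replace `12` with `11`.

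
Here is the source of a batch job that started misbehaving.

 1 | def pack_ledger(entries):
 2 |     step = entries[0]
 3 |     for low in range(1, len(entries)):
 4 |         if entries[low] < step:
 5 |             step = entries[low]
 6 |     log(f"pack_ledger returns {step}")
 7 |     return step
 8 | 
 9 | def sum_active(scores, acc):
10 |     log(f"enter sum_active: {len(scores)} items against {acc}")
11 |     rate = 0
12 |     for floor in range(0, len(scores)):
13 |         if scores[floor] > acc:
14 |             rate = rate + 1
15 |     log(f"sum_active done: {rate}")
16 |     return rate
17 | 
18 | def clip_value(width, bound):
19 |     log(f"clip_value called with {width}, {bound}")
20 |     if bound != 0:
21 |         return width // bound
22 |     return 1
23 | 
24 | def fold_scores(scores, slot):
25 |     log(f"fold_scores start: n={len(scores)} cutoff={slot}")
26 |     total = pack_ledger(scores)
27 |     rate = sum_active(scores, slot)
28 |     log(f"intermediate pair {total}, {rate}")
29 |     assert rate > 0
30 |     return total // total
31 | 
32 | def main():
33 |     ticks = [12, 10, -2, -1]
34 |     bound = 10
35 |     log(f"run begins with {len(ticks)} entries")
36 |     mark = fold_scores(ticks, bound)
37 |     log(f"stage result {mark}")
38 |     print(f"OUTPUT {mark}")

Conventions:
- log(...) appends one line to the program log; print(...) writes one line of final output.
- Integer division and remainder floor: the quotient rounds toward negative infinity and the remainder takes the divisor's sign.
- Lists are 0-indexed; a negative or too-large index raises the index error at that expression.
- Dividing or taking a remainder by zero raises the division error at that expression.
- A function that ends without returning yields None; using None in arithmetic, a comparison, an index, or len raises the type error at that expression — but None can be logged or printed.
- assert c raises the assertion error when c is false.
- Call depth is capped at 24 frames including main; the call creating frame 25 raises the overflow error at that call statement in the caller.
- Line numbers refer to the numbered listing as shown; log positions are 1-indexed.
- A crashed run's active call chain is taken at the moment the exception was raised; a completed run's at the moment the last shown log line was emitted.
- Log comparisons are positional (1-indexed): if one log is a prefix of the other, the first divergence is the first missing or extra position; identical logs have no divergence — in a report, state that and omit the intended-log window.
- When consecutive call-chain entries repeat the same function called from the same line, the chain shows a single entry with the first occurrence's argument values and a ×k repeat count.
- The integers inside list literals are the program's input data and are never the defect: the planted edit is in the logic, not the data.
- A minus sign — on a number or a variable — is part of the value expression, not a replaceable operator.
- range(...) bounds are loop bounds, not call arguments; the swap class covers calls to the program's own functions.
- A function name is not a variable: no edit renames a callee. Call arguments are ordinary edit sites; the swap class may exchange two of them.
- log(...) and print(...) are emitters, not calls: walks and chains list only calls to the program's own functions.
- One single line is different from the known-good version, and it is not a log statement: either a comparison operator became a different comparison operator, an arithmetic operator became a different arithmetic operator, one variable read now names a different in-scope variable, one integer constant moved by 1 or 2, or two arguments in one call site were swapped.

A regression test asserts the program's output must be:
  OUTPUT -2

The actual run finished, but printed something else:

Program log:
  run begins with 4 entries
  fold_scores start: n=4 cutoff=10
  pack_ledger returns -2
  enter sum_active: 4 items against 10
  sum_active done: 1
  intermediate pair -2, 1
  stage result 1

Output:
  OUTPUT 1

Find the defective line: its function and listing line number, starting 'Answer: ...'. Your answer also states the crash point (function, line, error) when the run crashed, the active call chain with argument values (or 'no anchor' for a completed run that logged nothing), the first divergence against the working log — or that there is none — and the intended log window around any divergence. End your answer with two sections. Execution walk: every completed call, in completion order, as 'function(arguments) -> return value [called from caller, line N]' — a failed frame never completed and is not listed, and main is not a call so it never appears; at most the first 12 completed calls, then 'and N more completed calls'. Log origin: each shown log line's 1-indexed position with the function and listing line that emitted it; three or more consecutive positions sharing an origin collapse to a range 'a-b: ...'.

Answer: the defect is in fold_scores at line 30.
Key fact: The earliest visible damage is log position 7 — 'stage result 1' rather than the intended 'stage result -2'.
Call chain: main.
First divergence: position 7 — shown 'stage result 1', intended 'stage result -2'.
Intended log window:
  5: sum_active done: 1
  6: intermediate pair -2, 1
  7: stage result -2
Execution walk:
  pack_ledger([12, 10, -2, -1]) -> -2  [called from fold_scores, line 26]
  sum_active([12, 10, -2, -1], 10) -> 1  [called from fold_scores, line 27]
  fold_scores([12, 10, -2, -1], 10) -> 1  [called from main, line 36]
Origin of each log line:
  1: logged in main at line 35
  2: logged in fold_scores at line 25
  3: logged in pack_ledger at line 6
  4: logged in sum_active at line 10
  5: logged in sum_active at line 15
  6: logged in fold_scores at line 28
  7: logged in main at line 37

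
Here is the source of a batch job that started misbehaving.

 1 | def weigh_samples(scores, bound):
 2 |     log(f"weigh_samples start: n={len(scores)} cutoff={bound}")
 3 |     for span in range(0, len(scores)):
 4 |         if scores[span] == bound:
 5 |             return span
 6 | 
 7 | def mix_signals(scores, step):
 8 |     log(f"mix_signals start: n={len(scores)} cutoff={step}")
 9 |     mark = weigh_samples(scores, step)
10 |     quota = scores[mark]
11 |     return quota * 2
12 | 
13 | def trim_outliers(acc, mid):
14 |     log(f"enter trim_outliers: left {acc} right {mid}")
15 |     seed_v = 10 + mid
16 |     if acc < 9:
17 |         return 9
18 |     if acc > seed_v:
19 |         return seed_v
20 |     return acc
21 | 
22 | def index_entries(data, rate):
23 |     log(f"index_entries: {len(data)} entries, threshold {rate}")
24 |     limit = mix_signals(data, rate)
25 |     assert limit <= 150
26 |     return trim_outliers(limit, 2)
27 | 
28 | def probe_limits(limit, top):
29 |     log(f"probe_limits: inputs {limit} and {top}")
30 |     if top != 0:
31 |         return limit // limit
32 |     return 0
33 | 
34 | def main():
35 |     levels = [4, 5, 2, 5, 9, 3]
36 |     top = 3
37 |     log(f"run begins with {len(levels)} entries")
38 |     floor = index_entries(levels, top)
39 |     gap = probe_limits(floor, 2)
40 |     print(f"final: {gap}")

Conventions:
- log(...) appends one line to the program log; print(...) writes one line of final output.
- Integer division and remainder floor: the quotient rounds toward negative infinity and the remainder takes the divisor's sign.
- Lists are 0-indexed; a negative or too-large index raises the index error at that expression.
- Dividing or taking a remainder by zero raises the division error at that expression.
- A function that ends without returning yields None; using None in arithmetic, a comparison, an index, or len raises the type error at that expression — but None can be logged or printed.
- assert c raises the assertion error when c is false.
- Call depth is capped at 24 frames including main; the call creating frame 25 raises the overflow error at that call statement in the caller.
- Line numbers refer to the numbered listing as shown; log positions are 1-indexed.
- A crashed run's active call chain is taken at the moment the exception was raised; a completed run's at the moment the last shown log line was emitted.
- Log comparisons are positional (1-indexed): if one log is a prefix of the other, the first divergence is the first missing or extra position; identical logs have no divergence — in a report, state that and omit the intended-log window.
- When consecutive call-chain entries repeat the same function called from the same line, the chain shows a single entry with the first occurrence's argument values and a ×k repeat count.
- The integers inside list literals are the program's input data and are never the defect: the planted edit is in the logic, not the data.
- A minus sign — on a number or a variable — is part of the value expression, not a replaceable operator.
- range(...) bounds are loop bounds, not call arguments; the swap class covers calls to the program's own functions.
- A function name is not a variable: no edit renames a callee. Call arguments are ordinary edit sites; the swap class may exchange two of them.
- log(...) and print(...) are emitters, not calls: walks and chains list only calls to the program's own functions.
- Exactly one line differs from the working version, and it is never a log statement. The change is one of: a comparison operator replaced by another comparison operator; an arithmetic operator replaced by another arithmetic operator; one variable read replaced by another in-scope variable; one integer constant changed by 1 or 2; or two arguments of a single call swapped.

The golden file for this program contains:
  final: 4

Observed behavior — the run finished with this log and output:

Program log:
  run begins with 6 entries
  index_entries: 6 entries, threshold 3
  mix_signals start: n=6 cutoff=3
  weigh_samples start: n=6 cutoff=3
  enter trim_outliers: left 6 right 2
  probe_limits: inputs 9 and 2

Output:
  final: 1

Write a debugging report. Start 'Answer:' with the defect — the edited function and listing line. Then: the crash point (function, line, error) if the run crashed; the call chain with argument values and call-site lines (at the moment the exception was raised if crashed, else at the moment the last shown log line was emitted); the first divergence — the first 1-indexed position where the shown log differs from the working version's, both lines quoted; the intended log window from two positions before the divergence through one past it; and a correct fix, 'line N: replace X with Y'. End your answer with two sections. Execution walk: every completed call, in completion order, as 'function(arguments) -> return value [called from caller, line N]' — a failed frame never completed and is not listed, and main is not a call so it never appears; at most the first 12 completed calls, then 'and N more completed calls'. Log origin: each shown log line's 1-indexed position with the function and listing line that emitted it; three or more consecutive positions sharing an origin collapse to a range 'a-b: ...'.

Answer: the defect is in probe_limits at line 31.
Key observation: The two runs log identically and part ways only at the printed values.
Call chain: main -> probe_limits(9, 2) (called at line 39).
First divergence: none — the logs agree in full.
Execution walk:
  weigh_samples([4, 5, 2, 5, 9, 3], 3) -> 5  [called from mix_signals, line 9]
  mix_signals([4, 5, 2, 5, 9, 3], 3) -> 6  [called from index_entries, line 24]
  trim_outliers(6, 2) -> 9  [called from index_entries, line 26]
  index_entries([4, 5, 2, 5, 9, 3], 3) -> 9  [called from main, line 38]
  probe_limits(9, 2) -> 1  [called from main, line 39]
Origin of each log line:
  1: from main, line 37
  2: from index_entries, line 23
  3: from mix_signals, line 8
  4: from weigh_samples, line 2
  5: from trim_outliers, line 14
  6: from probe_limits, line 29
A correct fix: line 31: replace `limit // limit` with `limit // top`.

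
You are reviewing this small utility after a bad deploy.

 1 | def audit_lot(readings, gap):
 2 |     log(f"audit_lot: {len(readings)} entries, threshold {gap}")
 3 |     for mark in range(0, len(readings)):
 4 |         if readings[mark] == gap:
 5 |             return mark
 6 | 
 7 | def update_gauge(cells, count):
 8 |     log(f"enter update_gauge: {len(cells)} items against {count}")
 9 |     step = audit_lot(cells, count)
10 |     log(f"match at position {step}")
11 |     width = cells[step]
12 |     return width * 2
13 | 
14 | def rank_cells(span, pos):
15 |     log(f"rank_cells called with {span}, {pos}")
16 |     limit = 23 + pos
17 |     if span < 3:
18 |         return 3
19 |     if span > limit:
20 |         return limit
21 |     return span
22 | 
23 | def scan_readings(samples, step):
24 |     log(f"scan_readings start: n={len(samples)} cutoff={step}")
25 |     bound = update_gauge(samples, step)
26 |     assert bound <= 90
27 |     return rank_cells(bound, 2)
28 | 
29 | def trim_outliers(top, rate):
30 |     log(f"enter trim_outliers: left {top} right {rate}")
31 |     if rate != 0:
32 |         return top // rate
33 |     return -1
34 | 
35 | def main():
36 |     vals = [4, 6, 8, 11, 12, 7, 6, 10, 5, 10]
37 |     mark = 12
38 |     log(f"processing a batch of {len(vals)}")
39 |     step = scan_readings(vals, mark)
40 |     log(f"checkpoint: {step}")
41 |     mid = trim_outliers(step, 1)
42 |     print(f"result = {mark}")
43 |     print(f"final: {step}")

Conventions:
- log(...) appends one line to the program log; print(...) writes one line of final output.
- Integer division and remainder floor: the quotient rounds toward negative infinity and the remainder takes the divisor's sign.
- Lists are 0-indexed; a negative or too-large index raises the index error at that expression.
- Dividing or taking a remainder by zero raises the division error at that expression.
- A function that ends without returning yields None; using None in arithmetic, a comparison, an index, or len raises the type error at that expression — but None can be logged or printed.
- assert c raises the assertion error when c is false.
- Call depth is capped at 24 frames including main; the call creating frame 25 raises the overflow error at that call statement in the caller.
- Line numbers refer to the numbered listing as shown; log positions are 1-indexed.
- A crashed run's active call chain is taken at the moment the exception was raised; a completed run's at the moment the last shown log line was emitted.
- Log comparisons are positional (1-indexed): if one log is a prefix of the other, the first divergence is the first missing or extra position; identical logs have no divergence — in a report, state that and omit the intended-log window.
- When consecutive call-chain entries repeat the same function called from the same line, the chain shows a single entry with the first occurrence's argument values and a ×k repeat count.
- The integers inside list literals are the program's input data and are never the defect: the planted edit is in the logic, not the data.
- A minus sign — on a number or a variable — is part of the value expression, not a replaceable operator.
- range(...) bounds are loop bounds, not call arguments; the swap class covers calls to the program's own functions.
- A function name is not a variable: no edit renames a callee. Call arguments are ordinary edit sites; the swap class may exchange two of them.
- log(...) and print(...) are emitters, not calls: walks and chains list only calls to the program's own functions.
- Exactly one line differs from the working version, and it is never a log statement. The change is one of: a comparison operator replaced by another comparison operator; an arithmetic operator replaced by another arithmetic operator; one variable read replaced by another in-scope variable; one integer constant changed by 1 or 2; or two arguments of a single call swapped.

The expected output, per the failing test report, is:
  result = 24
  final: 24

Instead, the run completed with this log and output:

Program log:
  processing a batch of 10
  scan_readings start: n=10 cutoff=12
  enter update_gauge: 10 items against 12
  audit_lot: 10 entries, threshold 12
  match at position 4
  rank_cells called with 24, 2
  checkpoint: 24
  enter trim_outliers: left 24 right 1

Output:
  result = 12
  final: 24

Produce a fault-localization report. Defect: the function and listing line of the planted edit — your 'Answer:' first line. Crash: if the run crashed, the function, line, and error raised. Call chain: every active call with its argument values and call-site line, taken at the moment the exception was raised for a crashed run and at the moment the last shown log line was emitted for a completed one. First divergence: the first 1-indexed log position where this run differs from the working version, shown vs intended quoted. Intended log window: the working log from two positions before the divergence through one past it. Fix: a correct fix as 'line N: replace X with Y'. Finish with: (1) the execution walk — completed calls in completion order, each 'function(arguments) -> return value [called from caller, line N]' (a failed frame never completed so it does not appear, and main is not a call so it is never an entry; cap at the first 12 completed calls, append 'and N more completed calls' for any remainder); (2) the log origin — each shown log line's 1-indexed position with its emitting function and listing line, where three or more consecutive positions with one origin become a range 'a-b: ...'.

Answer: the defect is in main at line 42.
Core observation: The logs agree in full; only the final output differs.
Call chain: main -> trim_outliers(24, 1) (called at line 41).
First divergence: there is none — every log position agrees.
Execution walk:
  audit_lot([4, 6, 8, 11, 12, 7, 6, 10, 5, 10], 12) -> 4  [called from update_gauge, line 9]
  update_gauge([4, 6, 8, 11, 12, 7, 6, 10, 5, 10], 12) -> 24  [called from scan_readings, line 25]
  rank_cells(24, 2) -> 24  [called from scan_readings, line 27]
  scan_readings([4, 6, 8, 11, 12, 7, 6, 10, 5, 10], 12) -> 24  [called from main, line 39]
  trim_outliers(24, 1) -> 24  [called from main, line 41]
Origin of each log line:
  1: logged in main at line 38
  2: logged in scan_readings at line 24
  3: logged in update_gauge at line 8
  4: logged in audit_lot at line 2
  5: logged in update_gauge at line 10
  6: logged in rank_cells at line 15
  7: logged in main at line 40
  8: logged in trim_outliers at line 30
A correct fix: line 42: replace `mark` with `mid`.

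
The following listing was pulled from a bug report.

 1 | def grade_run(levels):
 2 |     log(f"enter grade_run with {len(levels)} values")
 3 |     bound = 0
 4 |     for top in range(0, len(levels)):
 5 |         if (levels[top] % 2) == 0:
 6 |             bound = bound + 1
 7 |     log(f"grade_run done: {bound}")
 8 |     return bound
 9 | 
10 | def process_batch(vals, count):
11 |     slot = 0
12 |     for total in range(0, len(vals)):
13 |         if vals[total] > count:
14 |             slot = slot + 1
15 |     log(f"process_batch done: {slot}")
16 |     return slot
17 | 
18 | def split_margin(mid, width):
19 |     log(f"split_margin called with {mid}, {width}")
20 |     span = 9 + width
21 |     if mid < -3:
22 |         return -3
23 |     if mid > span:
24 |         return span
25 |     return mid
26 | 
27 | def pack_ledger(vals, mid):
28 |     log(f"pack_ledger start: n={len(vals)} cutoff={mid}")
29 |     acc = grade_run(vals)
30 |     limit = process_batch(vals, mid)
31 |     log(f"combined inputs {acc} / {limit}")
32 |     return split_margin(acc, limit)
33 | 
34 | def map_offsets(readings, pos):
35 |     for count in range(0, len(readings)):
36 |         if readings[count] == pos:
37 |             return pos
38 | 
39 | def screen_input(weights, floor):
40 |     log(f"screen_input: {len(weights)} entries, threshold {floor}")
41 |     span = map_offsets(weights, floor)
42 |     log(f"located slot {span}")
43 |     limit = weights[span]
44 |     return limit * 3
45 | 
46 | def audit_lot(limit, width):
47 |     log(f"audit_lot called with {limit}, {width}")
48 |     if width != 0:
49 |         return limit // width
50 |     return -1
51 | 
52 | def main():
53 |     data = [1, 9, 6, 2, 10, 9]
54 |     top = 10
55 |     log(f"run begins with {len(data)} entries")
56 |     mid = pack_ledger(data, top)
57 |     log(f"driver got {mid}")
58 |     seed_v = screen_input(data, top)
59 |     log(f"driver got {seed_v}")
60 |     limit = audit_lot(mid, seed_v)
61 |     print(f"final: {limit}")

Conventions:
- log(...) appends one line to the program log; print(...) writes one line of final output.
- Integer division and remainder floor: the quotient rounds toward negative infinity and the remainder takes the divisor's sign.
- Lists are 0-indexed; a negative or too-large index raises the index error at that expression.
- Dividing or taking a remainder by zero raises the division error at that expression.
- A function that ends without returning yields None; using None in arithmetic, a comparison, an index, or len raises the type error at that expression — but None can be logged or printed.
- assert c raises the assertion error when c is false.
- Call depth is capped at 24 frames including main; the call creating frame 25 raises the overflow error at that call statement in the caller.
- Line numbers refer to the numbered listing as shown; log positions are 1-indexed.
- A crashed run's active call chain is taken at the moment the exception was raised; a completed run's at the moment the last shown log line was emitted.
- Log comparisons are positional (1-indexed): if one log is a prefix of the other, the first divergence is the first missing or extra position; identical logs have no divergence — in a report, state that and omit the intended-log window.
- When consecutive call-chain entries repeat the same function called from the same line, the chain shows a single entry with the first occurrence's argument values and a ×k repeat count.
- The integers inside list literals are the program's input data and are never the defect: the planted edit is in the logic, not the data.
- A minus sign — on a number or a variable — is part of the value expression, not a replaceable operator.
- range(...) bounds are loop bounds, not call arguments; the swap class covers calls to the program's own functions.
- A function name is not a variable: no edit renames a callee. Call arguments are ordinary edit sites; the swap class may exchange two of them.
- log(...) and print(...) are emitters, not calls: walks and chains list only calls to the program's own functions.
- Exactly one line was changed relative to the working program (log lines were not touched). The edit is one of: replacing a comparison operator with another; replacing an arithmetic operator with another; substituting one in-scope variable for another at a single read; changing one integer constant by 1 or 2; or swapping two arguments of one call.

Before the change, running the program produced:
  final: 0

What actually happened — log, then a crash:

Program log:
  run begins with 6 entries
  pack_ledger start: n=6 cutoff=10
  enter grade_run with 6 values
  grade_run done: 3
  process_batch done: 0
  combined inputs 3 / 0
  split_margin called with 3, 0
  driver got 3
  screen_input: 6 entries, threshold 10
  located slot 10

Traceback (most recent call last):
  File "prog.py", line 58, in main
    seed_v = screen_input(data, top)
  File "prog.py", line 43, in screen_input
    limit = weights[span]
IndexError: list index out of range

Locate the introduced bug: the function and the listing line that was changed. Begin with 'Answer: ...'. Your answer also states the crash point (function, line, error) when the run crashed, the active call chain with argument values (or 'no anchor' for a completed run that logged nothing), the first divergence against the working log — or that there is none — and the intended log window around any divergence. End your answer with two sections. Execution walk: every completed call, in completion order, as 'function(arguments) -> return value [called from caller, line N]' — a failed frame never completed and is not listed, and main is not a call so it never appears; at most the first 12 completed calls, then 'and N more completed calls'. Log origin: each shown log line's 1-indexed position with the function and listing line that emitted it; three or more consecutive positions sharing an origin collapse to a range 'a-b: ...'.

Answer: the defect is in map_offsets at line 37.
The tell: The earliest visible damage is log position 10 — 'located slot 10' rather than the intended 'located slot 4'.
Crash: screen_input, line 43, IndexError.
Call chain: main -> screen_input([1, 9, 6, 2, 10, 9], 10) (called at line 58).
First divergence: position 10; shown 'located slot 10' vs intended 'located slot 4'.
Intended log window:
  8: driver got 3
  9: screen_input: 6 entries, threshold 10
  10: located slot 4
  11: driver got 30
Execution walk:
  grade_run([1, 9, 6, 2, 10, 9]) -> 3  [called from pack_ledger, line 29]
  process_batch([1, 9, 6, 2, 10, 9], 10) -> 0  [called from pack_ledger, line 30]
  split_margin(3, 0) -> 3  [called from pack_ledger, line 32]
  pack_ledger([1, 9, 6, 2, 10, 9], 10) -> 3  [called from main, line 56]
  map_offsets([1, 9, 6, 2, 10, 9], 10) -> 10  [called from screen_input, line 41]
Log origins:
  1 — main, line 55
  2 — pack_ledger, line 28
  3 — grade_run, line 2
  4 — grade_run, line 7
  5 — process_batch, line 15
  6 — pack_ledger, line 31
  7 — split_margin, line 19
  8 — main, line 57
  9 — screen_input, line 40
  10 — screen_input, line 42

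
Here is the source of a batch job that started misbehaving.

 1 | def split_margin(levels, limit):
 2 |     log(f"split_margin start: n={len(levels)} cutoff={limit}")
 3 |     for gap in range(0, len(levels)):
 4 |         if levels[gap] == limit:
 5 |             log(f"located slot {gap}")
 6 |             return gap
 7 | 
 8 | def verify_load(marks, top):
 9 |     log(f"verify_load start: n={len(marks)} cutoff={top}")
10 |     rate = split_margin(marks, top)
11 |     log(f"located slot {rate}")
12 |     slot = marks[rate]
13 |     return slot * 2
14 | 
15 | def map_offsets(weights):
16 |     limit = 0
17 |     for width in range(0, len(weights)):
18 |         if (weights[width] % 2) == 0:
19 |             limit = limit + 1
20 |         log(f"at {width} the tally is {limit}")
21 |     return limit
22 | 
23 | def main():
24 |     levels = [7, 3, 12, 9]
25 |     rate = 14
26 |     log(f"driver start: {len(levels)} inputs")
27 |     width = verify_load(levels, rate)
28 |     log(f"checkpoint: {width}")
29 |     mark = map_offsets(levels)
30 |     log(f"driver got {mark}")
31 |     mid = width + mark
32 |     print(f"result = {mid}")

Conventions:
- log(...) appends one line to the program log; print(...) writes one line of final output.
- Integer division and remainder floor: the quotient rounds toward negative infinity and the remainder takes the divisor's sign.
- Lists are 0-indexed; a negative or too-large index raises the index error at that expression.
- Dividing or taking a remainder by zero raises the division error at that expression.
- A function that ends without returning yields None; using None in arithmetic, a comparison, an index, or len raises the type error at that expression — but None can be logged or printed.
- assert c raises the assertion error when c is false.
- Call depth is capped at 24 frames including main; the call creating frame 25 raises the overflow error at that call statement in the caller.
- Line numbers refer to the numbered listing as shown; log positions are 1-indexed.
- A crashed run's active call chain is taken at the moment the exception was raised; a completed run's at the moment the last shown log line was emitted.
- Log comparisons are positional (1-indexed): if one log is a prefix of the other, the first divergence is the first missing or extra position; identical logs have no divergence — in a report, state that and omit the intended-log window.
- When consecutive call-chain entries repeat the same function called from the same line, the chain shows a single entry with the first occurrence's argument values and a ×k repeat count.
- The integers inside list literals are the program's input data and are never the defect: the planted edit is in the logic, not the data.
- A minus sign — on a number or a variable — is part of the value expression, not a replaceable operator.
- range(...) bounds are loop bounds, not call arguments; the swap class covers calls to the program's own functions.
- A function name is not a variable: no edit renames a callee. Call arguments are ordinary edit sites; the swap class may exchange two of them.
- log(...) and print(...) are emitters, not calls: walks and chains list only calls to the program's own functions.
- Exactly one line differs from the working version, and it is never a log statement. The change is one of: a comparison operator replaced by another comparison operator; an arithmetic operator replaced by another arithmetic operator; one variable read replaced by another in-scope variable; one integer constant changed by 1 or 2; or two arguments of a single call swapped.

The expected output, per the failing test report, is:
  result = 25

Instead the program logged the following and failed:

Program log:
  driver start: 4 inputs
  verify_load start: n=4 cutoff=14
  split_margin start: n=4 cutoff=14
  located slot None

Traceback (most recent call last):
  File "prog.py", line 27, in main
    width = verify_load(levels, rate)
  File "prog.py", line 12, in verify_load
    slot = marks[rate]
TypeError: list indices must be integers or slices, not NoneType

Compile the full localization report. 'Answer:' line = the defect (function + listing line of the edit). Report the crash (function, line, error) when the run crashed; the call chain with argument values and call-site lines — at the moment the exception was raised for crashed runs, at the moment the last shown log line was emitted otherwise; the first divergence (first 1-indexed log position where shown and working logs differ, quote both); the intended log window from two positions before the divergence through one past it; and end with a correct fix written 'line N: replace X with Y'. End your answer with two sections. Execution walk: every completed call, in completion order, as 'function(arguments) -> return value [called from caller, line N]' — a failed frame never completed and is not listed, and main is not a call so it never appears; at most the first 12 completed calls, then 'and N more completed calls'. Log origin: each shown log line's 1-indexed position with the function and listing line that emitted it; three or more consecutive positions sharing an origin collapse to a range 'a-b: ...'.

Answer: the defect is in main at line 25.
Key fact: The earliest visible damage is log position 2 — 'verify_load start: n=4 cutoff=14' rather than the intended 'verify_load start: n=4 cutoff=12'.
Crash: verify_load, line 12, TypeError.
Call chain: main -> verify_load([7, 3, 12, 9], 14) (called at line 27).
First divergence: position 2 — the shown line 'verify_load start: n=4 cutoff=14' should read 'verify_load start: n=4 cutoff=12'.
Intended log window:
  1: driver start: 4 inputs
  2: verify_load start: n=4 cutoff=12
  3: split_margin start: n=4 cutoff=12
Execution walk:
  split_margin([7, 3, 12, 9], 14) -> None  [called from verify_load, line 10]
Origin of each log line:
  1 — main, line 26
  2 — verify_load, line 9
  3 — split_margin, line 2
  4 — verify_load, line 11
A correct fix: line 25: replace `14` with `12`.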